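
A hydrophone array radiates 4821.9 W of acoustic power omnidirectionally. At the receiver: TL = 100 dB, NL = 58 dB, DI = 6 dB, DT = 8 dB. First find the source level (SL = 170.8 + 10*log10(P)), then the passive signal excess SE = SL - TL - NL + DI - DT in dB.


Step 1: SL = 170.8 + 10*log10(4821.9) = 207.63 dB
Step 2: SE = SL - TL - NL + DI - DT = 207.63 - 100 - 58 + 6 - 8 = 47.63

47.63 dB


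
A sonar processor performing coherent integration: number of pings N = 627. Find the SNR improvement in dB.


Gain = 10*log10(627) = 27.97

27.97 dB


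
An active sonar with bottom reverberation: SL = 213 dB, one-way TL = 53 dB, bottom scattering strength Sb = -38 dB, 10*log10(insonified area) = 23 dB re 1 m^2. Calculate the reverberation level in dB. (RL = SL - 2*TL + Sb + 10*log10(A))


92 dB


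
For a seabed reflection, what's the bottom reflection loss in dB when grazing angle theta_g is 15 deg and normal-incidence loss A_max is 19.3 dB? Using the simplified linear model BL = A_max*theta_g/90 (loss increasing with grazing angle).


BL = A_max * theta_g / 90 = 19.3 * 15 / 90 = 3.22

3.22 dB


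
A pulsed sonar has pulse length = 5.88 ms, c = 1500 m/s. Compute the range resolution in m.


dR = c*tau/2 = 1500 * 5.88e-3 / 2 = 4.41

4.41 m


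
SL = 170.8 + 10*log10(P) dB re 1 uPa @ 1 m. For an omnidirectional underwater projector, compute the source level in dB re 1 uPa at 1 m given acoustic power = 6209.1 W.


SL = 170.8 + 10*log10(6209.1) = 170.8 + 37.93 = 208.73

208.73 dB


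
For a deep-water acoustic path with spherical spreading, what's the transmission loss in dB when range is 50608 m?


TL = 20*log10(50608) = 94.08

94.08 dB


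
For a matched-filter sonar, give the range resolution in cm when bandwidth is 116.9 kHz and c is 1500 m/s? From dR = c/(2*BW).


dR = c/(2*BW) = 1500 / (2 * 116.9e3) = 0.0064 m = 0.64 cm

0.64 cm


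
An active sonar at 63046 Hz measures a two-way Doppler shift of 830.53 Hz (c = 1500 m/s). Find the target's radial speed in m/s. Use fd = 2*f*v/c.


From fd = 2*f*v/c, v = c*fd/(2*f) = 1500 * 830.53 / (2*63046) = 9.88

9.88 m/s


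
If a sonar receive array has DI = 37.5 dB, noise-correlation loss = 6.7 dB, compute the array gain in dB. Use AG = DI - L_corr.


30.8 dB


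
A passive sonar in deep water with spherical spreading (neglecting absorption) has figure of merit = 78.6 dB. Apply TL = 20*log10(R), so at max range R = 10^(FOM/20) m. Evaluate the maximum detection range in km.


At max range FOM = TL, so 20*log10(R) = 78.6
R = 10^(78.6/20) = 8511.38 m = 8.51 km

8.51 km


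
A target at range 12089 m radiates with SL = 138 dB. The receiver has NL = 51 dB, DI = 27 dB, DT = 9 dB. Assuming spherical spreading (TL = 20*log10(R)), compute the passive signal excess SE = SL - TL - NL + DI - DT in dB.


Step 1: TL = 20*log10(12089) = 81.65 dB
Step 2: SE = 138 - 81.65 - 51 + 27 - 9 = 23.35

23.35 dB


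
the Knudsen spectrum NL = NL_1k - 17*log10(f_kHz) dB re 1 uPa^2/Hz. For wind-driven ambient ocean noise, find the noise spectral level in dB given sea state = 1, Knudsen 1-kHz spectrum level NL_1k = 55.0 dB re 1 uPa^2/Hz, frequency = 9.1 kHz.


NL = NL_1k - 17*log10(f_kHz) = 55.0 - 17*log10(9.1) = 55.0 - (16.3) = 38.7

38.7 dB


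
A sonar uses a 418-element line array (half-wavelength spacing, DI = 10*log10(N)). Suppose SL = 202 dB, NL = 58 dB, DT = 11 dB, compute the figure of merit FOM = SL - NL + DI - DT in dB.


Step 1: DI = 10*log10(418) = 26.21 dB
Step 2: FOM = SL - NL + DI - DT = 202 - 58 + 26.21 - 11 = 159.21

159.21 dB


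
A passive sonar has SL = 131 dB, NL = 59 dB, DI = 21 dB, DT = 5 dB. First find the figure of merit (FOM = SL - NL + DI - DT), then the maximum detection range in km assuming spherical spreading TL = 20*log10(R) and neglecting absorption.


Step 1: FOM = SL - NL + DI - DT = 131 - 59 + 21 - 5 = 88 dB
Step 2: at max range FOM = TL = 20*log10(R), so R = 10^(88/20) = 25118.86 m = 25.12 km

25.12 km


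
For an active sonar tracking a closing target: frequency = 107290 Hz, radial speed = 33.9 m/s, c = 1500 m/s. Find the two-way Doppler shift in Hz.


fd = 2*f*v/c = 2 * 107290 * 33.9 / 1500 = 4849.51

4849.51 Hz


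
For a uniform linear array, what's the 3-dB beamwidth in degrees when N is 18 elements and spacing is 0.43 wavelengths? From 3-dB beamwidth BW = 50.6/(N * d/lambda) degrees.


BW = 50.6 / (18 * 0.43) = 50.6 / 7.74 = 6.54

6.54 deg


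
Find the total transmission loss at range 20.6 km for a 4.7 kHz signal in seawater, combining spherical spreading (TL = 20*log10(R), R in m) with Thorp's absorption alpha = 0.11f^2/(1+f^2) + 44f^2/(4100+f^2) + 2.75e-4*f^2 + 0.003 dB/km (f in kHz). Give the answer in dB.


Step 1 (Thorp): alpha = 0.11*22.09/(1+22.09) + 44*22.09/(4100+22.09) + 2.75e-4*22.09 + 0.003 = 0.3501 dB/km
Step 2: TL_spread = 20*log10(20600) = 86.28 dB
Step 3: TL_abs = alpha*R = 0.3501 * 20.6 = 7.21 dB
Step 4: TL_total = 86.28 + 7.21 = 93.49

93.49 dB


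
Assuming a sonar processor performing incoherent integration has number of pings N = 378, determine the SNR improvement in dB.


Gain = 5*log10(378) = 12.89

12.89 dB


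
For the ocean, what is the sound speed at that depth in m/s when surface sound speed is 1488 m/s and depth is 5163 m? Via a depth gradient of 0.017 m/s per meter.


1575.771 m/s


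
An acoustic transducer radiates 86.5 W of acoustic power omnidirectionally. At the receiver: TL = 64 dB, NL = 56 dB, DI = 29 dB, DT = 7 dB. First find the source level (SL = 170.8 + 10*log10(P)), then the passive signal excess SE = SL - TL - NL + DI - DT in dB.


Step 1: SL = 170.8 + 10*log10(86.5) = 190.17 dB
Step 2: SE = SL - TL - NL + DI - DT = 190.17 - 64 - 56 + 29 - 7 = 92.17

92.17 dB


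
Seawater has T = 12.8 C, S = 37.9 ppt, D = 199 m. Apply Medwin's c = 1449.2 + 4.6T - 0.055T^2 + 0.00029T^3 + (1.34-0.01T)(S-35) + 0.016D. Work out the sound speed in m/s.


c = 1449.2 + 4.6*12.8 - 0.055*12.8^2 + 0.00029*12.8^3 + (1.34 - 0.01*12.8)*(37.9 - 35) + 0.016*199 = 1506.38

1506.38 m/s


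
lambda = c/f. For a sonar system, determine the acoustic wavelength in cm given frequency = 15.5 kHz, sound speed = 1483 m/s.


lambda = c/f = 1483 / 15500 = 0.0957 m = 9.57 cm

9.57 cm


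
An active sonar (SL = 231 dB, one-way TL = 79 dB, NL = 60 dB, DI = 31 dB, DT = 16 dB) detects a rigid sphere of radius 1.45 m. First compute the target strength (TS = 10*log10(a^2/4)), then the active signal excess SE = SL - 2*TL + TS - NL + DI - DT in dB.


Step 1: TS = 10*log10(1.45^2/4) = -2.79 dB
Step 2: SE = SL - 2*TL + TS - NL + DI - DT = 231 - 2*79 + (-2.79) - 60 + 31 - 16 = 25.21

25.21 dB


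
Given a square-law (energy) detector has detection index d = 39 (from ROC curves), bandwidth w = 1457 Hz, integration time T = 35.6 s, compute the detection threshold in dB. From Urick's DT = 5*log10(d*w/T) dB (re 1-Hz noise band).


DT = 5*log10(d*w/T) = 5*log10(39 * 1457 / 35.6) = 5*log10(1596.15) = 16.02

16.02 dB


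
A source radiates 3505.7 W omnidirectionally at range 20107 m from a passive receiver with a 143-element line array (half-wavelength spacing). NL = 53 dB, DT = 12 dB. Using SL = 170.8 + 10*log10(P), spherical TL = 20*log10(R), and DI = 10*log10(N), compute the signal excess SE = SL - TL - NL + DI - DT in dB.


76.73 dB


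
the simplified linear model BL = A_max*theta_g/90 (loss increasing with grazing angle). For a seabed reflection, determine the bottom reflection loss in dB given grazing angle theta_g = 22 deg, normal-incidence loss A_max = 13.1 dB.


BL = A_max * theta_g / 90 = 13.1 * 22 / 90 = 3.2

3.2 dB


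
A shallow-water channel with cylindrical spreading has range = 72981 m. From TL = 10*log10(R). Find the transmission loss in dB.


TL = 10*log10(72981) = 48.63

48.63 dB


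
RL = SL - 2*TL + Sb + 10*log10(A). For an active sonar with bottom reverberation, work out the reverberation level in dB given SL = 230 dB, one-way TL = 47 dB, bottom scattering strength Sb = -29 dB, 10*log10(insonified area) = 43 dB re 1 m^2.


RL = SL - 2*TL + Sb + 10*log10(A) = 230 - 2*47 + (-29) + 43 = 150

150 dB


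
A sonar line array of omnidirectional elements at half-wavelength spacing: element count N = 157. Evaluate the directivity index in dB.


DI = 10*log10(157) = 21.96

21.96 dB


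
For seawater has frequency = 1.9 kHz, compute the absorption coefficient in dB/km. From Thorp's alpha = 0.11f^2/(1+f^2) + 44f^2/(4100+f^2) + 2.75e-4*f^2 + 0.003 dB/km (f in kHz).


0.129 dB/km


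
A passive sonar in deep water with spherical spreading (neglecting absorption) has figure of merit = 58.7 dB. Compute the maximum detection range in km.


0.86 km


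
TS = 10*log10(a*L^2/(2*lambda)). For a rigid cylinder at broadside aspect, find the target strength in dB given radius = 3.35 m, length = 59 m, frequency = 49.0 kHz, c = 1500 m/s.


lambda = 1500/49000 = 0.03061 m
TS = 10*log10(3.35*59^2/(2*0.03061)) = 52.8

52.8 dB


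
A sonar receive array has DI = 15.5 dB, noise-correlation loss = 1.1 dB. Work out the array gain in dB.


AG = DI - L_corr = 15.5 - 1.1 = 14.4

14.4 dB


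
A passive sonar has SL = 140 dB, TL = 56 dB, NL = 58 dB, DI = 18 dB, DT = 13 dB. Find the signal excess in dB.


SE = SL - TL - NL + DI - DT = 140 - 56 - 58 + 18 - 13 = 31

31 dB


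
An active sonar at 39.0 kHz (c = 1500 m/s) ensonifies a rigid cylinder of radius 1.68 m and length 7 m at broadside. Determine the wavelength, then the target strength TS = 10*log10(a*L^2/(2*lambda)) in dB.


Step 1: lambda = c/f = 1500/39000 = 0.03846 m
Step 2: TS = 10*log10(a*L^2/(2*lambda)) = 10*log10(1.68*7^2/(2*0.03846)) = 30.29

30.29 dB


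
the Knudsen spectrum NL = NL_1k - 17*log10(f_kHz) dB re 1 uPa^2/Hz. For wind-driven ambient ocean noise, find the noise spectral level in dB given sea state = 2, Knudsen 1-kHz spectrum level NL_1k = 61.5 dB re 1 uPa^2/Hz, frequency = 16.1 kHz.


40.98 dB


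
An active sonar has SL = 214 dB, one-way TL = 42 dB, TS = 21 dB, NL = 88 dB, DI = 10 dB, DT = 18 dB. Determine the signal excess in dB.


55 dB


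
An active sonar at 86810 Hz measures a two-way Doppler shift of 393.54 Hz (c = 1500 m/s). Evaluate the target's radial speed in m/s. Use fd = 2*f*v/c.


From fd = 2*f*v/c, v = c*fd/(2*f) = 1500 * 393.54 / (2*86810) = 3.4

3.4 m/s


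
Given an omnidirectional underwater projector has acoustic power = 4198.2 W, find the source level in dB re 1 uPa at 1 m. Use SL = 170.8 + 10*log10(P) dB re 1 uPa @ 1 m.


207.03 dB


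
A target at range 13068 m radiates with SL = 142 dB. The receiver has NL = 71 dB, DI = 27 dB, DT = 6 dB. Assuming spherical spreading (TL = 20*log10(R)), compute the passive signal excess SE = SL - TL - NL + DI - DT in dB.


Step 1: TL = 20*log10(13068) = 82.32 dB
Step 2: SE = 142 - 82.32 - 71 + 27 - 6 = 9.68

9.68 dB


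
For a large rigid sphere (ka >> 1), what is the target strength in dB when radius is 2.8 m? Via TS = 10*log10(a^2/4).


TS = 10*log10(2.8^2 / 4) = 10*log10(1.96) = 2.92

2.92 dB


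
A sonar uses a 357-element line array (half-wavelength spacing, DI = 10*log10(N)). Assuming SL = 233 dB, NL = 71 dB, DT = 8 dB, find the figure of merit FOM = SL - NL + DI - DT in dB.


Step 1: DI = 10*log10(357) = 25.53 dB
Step 2: FOM = SL - NL + DI - DT = 233 - 71 + 25.53 - 8 = 179.53

179.53 dB


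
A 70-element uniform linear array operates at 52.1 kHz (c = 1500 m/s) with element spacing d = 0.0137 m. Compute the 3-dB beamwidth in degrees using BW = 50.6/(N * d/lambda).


Step 1: lambda = 1500/52100 = 0.02879 m
Step 2: d/lambda = 0.0137/0.02879 = 0.4759
Step 3: BW = 50.6/(N * d/lambda) = 50.6/(70 * 0.4759) = 1.52

1.52 deg


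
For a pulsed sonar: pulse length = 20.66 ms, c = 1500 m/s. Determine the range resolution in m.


15.495 m


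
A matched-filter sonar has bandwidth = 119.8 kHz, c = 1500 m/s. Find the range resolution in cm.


dR = c/(2*BW) = 1500 / (2 * 119.8e3) = 0.0063 m = 0.63 cm

0.63 cm


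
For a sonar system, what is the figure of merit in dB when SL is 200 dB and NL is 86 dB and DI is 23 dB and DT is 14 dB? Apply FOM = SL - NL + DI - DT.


FOM = SL - NL + DI - DT = 200 - 86 + 23 - 14 = 123

123 dB


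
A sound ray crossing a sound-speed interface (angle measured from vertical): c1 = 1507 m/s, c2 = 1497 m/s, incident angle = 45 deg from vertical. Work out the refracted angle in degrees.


sin(theta2) = (c2/c1)*sin(theta1) = (1497/1507)*sin(45 deg) = 0.70241
theta2 = arcsin(0.70241) = 44.62

44.62 deg


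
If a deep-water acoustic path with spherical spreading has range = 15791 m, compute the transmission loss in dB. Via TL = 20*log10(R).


TL = 20*log10(15791) = 83.97

83.97 dB


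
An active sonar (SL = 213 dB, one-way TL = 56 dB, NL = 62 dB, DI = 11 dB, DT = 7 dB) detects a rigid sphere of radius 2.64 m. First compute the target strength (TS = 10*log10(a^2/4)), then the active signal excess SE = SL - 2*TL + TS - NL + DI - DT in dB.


Step 1: TS = 10*log10(2.64^2/4) = 2.41 dB
Step 2: SE = SL - 2*TL + TS - NL + DI - DT = 213 - 2*56 + (2.41) - 62 + 11 - 7 = 45.41

45.41 dB


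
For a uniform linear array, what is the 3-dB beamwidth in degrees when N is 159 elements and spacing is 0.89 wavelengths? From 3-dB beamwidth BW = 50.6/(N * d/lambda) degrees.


BW = 50.6 / (159 * 0.89) = 50.6 / 141.51 = 0.36

0.36 deg


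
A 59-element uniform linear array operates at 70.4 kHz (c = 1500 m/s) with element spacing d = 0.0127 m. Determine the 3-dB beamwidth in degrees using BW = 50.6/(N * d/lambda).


1.44 deg


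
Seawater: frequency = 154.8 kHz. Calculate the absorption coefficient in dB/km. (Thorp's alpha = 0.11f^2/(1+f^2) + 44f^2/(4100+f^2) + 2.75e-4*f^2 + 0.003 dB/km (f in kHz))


44.274 dB/km


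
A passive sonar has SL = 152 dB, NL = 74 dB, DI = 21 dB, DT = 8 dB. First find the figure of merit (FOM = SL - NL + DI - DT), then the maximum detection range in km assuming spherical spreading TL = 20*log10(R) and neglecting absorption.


Step 1: FOM = SL - NL + DI - DT = 152 - 74 + 21 - 8 = 91 dB
Step 2: at max range FOM = TL = 20*log10(R), so R = 10^(91/20) = 35481.34 m = 35.48 km

35.48 km


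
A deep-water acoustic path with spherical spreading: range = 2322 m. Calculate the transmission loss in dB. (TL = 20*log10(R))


TL = 20*log10(2322) = 67.32

67.32 dB


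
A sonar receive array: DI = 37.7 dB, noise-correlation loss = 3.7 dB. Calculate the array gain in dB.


34.0 dB


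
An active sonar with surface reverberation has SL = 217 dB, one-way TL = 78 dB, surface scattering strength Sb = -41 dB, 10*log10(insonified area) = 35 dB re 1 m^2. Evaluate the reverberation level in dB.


55 dB


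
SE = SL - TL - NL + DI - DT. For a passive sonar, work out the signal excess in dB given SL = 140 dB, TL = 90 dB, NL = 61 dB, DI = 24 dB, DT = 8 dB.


SE = SL - TL - NL + DI - DT = 140 - 90 - 61 + 24 - 8 = 5

5 dB


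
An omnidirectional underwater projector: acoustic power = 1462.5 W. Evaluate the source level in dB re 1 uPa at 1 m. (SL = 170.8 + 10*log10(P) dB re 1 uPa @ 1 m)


202.45 dB


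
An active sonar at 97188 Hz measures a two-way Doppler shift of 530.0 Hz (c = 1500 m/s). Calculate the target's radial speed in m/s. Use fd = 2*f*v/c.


4.09 m/s


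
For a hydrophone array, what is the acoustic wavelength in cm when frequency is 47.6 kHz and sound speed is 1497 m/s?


lambda = c/f = 1497 / 47600 = 0.0314 m = 3.14 cm

3.14 cm


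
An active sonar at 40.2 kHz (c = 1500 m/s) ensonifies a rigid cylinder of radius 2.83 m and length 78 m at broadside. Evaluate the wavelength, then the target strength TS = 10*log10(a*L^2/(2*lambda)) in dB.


Step 1: lambda = c/f = 1500/40200 = 0.03731 m
Step 2: TS = 10*log10(a*L^2/(2*lambda)) = 10*log10(2.83*78^2/(2*0.03731)) = 53.63

53.63 dB


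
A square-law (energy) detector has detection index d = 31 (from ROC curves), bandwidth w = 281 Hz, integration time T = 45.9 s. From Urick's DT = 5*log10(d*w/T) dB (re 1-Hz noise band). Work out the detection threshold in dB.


11.39 dB


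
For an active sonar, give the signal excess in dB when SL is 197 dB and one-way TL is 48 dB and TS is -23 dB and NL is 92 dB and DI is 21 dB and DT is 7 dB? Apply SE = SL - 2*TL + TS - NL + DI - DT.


SE = SL - 2*TL + TS - NL + DI - DT = 197 - 2*48 + (-23) - 92 + 21 - 7 = 0

0 dB


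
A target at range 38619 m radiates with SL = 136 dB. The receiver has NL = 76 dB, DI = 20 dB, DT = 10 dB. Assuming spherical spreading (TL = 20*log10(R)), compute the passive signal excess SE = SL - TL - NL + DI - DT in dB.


-21.74 dB


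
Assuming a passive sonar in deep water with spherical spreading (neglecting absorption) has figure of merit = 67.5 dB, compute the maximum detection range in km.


At max range FOM = TL, so 20*log10(R) = 67.5
R = 10^(67.5/20) = 2371.37 m = 2.37 km

2.37 km


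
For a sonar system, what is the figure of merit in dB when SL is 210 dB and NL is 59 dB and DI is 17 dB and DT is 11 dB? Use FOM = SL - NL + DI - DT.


FOM = SL - NL + DI - DT = 210 - 59 + 17 - 11 = 157

157 dB


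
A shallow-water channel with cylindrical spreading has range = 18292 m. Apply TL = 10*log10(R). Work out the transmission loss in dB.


TL = 10*log10(18292) = 42.62

42.62 dB


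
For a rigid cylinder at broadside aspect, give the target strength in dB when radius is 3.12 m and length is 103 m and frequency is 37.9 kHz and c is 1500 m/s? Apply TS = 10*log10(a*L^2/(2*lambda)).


lambda = 1500/37900 = 0.03958 m
TS = 10*log10(3.12*103^2/(2*0.03958)) = 56.21

56.21 dB


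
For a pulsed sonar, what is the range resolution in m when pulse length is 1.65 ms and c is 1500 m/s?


dR = c*tau/2 = 1500 * 1.65e-3 / 2 = 1.2375

1.2375 m


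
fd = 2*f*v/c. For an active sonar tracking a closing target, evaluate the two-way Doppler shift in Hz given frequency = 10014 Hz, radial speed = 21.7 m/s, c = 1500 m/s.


fd = 2*f*v/c = 2 * 10014 * 21.7 / 1500 = 289.74

289.74 Hz


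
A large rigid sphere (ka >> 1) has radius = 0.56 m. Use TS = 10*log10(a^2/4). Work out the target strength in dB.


TS = 10*log10(0.56^2 / 4) = 10*log10(0.0784) = -11.06

-11.06 dB


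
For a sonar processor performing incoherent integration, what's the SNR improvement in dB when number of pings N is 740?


Gain = 5*log10(740) = 14.35

14.35 dB


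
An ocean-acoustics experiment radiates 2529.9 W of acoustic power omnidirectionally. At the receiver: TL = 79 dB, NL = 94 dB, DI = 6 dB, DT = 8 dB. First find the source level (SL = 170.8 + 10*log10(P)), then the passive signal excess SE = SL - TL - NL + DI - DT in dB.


Step 1: SL = 170.8 + 10*log10(2529.9) = 204.83 dB
Step 2: SE = SL - TL - NL + DI - DT = 204.83 - 79 - 94 + 6 - 8 = 29.83

29.83 dB


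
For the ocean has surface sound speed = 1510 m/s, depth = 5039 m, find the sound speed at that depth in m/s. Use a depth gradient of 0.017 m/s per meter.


c = 1510 + 0.017 * 5039 = 1595.663

1595.663 m/s


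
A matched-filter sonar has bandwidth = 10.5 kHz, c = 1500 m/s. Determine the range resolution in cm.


dR = c/(2*BW) = 1500 / (2 * 10.5e3) = 0.0714 m = 7.14 cm

7.14 cm


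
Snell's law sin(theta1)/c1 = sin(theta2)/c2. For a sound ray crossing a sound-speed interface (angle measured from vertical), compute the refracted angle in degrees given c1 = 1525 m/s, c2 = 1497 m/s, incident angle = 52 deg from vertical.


50.67 deg


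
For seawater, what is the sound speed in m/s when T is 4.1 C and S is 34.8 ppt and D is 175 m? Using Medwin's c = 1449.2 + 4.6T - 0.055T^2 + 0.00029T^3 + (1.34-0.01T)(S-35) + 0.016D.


c = 1449.2 + 4.6*4.1 - 0.055*4.1^2 + 0.00029*4.1^3 + (1.34 - 0.01*4.1)*(34.8 - 35) + 0.016*175 = 1469.7

1469.7 m/s


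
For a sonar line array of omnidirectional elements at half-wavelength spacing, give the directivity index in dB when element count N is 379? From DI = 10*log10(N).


25.79 dB


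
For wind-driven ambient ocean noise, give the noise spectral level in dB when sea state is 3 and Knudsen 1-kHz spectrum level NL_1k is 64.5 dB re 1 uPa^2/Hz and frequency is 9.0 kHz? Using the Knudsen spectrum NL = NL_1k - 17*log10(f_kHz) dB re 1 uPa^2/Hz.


NL = NL_1k - 17*log10(f_kHz) = 64.5 - 17*log10(9.0) = 64.5 - (16.22) = 48.28

48.28 dB


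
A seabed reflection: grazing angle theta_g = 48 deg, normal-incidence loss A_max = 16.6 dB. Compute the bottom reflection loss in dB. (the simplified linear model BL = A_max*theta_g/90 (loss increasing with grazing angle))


BL = A_max * theta_g / 90 = 16.6 * 48 / 90 = 8.85

8.85 dB


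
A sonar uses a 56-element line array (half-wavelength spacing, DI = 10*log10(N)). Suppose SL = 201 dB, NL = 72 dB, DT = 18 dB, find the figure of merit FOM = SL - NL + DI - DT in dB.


Step 1: DI = 10*log10(56) = 17.48 dB
Step 2: FOM = SL - NL + DI - DT = 201 - 72 + 17.48 - 18 = 128.48

128.48 dB


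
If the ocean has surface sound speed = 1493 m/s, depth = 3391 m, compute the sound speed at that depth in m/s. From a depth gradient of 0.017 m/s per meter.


c = 1493 + 0.017 * 3391 = 1550.647

1550.647 m/s


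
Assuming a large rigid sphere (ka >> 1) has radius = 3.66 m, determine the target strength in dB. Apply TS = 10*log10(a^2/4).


5.25 dB


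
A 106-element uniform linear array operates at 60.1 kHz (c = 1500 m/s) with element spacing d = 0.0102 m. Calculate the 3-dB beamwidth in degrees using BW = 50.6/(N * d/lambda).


1.17 deg


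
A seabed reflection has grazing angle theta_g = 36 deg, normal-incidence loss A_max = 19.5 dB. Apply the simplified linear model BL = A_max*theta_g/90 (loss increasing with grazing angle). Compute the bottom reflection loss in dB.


7.8 dB


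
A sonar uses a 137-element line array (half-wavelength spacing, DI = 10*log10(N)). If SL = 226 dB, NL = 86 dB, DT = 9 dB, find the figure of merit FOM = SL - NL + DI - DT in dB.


Step 1: DI = 10*log10(137) = 21.37 dB
Step 2: FOM = SL - NL + DI - DT = 226 - 86 + 21.37 - 9 = 152.37

152.37 dB


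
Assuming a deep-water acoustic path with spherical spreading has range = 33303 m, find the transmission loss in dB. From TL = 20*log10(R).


TL = 20*log10(33303) = 90.45

90.45 dB


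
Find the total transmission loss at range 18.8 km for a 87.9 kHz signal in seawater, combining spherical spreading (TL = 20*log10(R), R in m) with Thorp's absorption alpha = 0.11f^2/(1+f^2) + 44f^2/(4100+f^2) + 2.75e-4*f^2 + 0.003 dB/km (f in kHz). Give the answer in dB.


Step 1 (Thorp): alpha = 0.11*7726.41/(1+7726.41) + 44*7726.41/(4100+7726.41) + 2.75e-4*7726.41 + 0.003 = 30.9838 dB/km
Step 2: TL_spread = 20*log10(18800) = 85.48 dB
Step 3: TL_abs = alpha*R = 30.9838 * 18.8 = 582.5 dB
Step 4: TL_total = 85.48 + 582.5 = 667.98

667.98 dB


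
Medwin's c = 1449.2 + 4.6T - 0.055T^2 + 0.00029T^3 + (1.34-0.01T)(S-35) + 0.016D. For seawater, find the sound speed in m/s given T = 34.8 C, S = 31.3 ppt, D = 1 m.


c = 1449.2 + 4.6*34.8 - 0.055*34.8^2 + 0.00029*34.8^3 + (1.34 - 0.01*34.8)*(31.3 - 35) + 0.016*1 = 1551.24

1551.24 m/s


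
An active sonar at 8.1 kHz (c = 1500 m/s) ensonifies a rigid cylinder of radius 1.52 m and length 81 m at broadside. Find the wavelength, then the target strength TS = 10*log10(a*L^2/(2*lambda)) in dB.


Step 1: lambda = c/f = 1500/8100 = 0.18519 m
Step 2: TS = 10*log10(a*L^2/(2*lambda)) = 10*log10(1.52*81^2/(2*0.18519)) = 44.3

44.3 dB


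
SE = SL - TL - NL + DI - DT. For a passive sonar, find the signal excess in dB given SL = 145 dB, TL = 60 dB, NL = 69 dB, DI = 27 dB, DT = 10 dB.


SE = SL - TL - NL + DI - DT = 145 - 60 - 69 + 27 - 10 = 33

33 dB


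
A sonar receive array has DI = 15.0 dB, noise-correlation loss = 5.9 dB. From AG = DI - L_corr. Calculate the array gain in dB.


AG = DI - L_corr = 15.0 - 5.9 = 9.1

9.1 dB


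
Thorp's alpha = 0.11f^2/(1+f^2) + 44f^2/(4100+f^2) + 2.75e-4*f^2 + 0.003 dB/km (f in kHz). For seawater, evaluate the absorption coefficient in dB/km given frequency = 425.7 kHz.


92.975 dB/km


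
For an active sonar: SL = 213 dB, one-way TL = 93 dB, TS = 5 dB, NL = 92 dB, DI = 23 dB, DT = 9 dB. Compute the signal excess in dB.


-46 dB


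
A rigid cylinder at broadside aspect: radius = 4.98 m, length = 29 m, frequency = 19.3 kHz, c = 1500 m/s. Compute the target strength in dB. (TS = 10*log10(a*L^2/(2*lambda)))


lambda = 1500/19300 = 0.07772 m
TS = 10*log10(4.98*29^2/(2*0.07772)) = 44.3

44.3 dB


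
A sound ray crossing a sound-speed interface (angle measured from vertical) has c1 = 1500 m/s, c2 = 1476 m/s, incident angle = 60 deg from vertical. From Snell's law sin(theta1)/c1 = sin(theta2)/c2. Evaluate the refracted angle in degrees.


sin(theta2) = (c2/c1)*sin(theta1) = (1476/1500)*sin(60 deg) = 0.85217
theta2 = arcsin(0.85217) = 58.45

58.45 deg


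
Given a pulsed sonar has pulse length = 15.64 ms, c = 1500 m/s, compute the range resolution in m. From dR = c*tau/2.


dR = c*tau/2 = 1500 * 15.64e-3 / 2 = 11.73

11.73 m


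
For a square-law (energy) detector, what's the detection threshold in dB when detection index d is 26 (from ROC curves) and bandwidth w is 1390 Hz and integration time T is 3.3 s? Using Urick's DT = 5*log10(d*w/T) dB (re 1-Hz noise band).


DT = 5*log10(d*w/T) = 5*log10(26 * 1390 / 3.3) = 5*log10(10951.52) = 20.2

20.2 dB


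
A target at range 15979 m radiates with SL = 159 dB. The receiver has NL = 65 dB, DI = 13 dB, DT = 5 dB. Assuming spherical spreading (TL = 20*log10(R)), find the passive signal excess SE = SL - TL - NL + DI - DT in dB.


Step 1: TL = 20*log10(15979) = 84.07 dB
Step 2: SE = 159 - 84.07 - 65 + 13 - 5 = 17.93

17.93 dB


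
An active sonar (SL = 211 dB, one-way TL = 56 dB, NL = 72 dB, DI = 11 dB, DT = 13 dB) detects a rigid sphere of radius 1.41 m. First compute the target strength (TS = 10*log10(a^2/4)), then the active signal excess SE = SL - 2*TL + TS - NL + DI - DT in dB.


Step 1: TS = 10*log10(1.41^2/4) = -3.04 dB
Step 2: SE = SL - 2*TL + TS - NL + DI - DT = 211 - 2*56 + (-3.04) - 72 + 11 - 13 = 21.96

21.96 dB


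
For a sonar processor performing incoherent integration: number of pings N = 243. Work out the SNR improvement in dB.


Gain = 5*log10(243) = 11.93

11.93 dB


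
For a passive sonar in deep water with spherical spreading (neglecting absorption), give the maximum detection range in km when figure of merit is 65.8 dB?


At max range FOM = TL, so 20*log10(R) = 65.8
R = 10^(65.8/20) = 1949.84 m = 1.95 km

1.95 km


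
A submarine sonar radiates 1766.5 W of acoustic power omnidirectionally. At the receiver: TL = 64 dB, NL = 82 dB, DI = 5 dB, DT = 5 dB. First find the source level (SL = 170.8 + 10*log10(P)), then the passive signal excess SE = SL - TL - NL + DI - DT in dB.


Step 1: SL = 170.8 + 10*log10(1766.5) = 203.27 dB
Step 2: SE = SL - TL - NL + DI - DT = 203.27 - 64 - 82 + 5 - 5 = 57.27

57.27 dB


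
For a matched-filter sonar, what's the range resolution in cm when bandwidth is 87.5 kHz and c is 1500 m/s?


dR = c/(2*BW) = 1500 / (2 * 87.5e3) = 0.0086 m = 0.86 cm

0.86 cm


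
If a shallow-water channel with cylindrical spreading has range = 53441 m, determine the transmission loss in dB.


47.28 dB


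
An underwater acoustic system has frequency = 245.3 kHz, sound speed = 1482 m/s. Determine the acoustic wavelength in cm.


lambda = c/f = 1482 / 245300 = 0.006 m = 0.6 cm

0.6 cm


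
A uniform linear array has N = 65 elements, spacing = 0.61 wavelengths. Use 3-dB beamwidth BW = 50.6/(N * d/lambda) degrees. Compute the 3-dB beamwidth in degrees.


1.28 deg


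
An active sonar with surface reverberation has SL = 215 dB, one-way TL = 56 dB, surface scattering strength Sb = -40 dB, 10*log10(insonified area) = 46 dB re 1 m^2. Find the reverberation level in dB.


109 dB


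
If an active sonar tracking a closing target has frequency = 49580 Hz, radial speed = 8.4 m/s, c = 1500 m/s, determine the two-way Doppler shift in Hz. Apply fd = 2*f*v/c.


fd = 2*f*v/c = 2 * 49580 * 8.4 / 1500 = 555.3

555.3 Hz


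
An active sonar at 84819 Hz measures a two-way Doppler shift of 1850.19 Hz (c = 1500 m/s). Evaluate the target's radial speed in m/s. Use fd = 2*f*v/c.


From fd = 2*f*v/c, v = c*fd/(2*f) = 1500 * 1850.19 / (2*84819) = 16.36

16.36 m/s


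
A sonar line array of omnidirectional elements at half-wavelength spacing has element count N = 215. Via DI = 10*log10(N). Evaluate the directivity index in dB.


23.32 dB


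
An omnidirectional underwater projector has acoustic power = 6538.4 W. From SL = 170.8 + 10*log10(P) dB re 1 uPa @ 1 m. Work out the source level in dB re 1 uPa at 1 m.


208.95 dB


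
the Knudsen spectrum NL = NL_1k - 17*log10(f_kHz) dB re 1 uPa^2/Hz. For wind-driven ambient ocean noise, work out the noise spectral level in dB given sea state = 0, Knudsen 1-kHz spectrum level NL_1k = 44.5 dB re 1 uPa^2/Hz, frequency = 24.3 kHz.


20.94 dB


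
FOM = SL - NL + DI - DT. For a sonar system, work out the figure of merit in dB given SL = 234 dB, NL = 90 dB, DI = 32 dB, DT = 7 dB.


169 dB


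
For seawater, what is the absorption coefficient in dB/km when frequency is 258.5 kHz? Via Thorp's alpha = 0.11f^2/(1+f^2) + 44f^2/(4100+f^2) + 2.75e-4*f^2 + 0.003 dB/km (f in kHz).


f^2 = 66822.25
alpha = 0.11*66822.25/(1+66822.25) + 44*66822.25/(4100+66822.25) + 2.75e-4*66822.25 + 0.003 = 59.945

59.945 dB/km


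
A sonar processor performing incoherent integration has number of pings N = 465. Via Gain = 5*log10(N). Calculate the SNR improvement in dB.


Gain = 5*log10(465) = 13.34

13.34 dB


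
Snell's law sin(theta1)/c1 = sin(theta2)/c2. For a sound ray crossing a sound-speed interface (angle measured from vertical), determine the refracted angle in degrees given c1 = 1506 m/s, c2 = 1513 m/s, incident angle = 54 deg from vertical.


sin(theta2) = (c2/c1)*sin(theta1) = (1513/1506)*sin(54 deg) = 0.81278
theta2 = arcsin(0.81278) = 54.37

54.37 deg


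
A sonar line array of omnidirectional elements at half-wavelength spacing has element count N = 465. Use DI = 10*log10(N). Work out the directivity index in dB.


DI = 10*log10(465) = 26.67

26.67 dB


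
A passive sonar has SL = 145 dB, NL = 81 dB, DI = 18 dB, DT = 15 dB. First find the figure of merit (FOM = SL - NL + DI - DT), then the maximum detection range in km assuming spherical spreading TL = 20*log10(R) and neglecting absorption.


Step 1: FOM = SL - NL + DI - DT = 145 - 81 + 18 - 15 = 67 dB
Step 2: at max range FOM = TL = 20*log10(R), so R = 10^(67/20) = 2238.72 m = 2.24 km

2.24 km


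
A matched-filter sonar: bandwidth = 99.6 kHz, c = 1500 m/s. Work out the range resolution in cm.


0.75 cm


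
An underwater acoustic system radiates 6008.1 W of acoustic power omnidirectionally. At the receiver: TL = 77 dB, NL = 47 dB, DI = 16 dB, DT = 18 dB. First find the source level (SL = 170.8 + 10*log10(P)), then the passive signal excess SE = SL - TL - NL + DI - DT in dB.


Step 1: SL = 170.8 + 10*log10(6008.1) = 208.59 dB
Step 2: SE = SL - TL - NL + DI - DT = 208.59 - 77 - 47 + 16 - 18 = 82.59

82.59 dB


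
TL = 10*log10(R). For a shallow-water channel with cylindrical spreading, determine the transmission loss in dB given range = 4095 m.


TL = 10*log10(4095) = 36.12

36.12 dB


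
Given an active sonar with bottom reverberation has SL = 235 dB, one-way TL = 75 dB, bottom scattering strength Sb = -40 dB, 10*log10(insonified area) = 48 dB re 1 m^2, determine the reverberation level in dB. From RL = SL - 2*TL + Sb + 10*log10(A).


RL = SL - 2*TL + Sb + 10*log10(A) = 235 - 2*75 + (-40) + 48 = 93

93 dB


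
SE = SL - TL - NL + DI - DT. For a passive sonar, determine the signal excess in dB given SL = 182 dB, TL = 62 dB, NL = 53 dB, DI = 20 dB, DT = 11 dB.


76 dB


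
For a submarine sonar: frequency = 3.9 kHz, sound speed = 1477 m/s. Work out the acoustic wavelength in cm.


lambda = c/f = 1477 / 3900 = 0.3787 m = 37.87 cm

37.87 cm


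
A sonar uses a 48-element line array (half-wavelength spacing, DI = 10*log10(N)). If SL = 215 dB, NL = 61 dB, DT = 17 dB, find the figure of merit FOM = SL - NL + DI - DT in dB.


Step 1: DI = 10*log10(48) = 16.81 dB
Step 2: FOM = SL - NL + DI - DT = 215 - 61 + 16.81 - 17 = 153.81

153.81 dB


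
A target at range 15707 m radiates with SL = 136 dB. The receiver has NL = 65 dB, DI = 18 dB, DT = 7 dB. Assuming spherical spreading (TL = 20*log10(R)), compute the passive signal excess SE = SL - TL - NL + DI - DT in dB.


Step 1: TL = 20*log10(15707) = 83.92 dB
Step 2: SE = 136 - 83.92 - 65 + 18 - 7 = -1.92

-1.92 dB


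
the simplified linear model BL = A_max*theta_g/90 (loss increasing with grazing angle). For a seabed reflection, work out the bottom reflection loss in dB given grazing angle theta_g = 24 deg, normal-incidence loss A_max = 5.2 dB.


BL = A_max * theta_g / 90 = 5.2 * 24 / 90 = 1.39

1.39 dB


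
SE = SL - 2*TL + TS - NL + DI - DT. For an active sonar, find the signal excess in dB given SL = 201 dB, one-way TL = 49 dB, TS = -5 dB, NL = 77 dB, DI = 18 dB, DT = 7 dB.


32 dB


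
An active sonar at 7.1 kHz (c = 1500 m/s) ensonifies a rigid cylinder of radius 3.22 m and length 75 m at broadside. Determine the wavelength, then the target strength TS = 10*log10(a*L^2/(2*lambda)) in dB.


Step 1: lambda = c/f = 1500/7100 = 0.21127 m
Step 2: TS = 10*log10(a*L^2/(2*lambda)) = 10*log10(3.22*75^2/(2*0.21127)) = 46.32

46.32 dB


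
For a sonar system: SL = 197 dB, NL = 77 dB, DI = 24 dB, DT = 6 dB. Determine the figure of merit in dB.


FOM = SL - NL + DI - DT = 197 - 77 + 24 - 6 = 138

138 dB


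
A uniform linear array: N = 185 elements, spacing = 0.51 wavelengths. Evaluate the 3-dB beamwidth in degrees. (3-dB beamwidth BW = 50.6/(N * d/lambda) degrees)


0.54 deg


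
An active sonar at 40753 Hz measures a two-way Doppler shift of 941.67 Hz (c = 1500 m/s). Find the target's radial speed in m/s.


From fd = 2*f*v/c, v = c*fd/(2*f) = 1500 * 941.67 / (2*40753) = 17.33

17.33 m/s


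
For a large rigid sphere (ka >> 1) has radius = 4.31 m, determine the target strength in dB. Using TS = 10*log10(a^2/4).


6.67 dB


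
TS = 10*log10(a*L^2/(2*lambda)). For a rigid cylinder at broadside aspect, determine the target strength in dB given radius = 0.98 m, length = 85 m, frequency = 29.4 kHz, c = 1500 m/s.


lambda = 1500/29400 = 0.05102 m
TS = 10*log10(0.98*85^2/(2*0.05102)) = 48.41

48.41 dB


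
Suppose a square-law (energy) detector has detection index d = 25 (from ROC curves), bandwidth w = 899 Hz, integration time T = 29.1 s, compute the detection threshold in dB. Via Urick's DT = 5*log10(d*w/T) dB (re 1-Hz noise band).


14.44 dB


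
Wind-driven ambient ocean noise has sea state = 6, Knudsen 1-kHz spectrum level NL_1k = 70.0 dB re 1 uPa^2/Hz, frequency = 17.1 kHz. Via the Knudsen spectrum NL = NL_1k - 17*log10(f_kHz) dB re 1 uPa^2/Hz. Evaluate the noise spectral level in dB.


NL = NL_1k - 17*log10(f_kHz) = 70.0 - 17*log10(17.1) = 70.0 - (20.96) = 49.04

49.04 dB


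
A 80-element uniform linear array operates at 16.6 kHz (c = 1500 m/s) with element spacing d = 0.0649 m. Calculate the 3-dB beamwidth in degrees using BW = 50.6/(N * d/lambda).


Step 1: lambda = 1500/16600 = 0.09036 m
Step 2: d/lambda = 0.0649/0.09036 = 0.7182
Step 3: BW = 50.6/(N * d/lambda) = 50.6/(80 * 0.7182) = 0.88

0.88 deg


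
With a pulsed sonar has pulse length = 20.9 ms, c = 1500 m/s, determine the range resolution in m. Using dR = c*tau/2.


15.675 m


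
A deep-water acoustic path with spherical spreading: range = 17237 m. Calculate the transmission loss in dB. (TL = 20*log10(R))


TL = 20*log10(17237) = 84.73

84.73 dB


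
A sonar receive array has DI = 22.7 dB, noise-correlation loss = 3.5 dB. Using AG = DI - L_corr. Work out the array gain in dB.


AG = DI - L_corr = 22.7 - 3.5 = 19.2

19.2 dB


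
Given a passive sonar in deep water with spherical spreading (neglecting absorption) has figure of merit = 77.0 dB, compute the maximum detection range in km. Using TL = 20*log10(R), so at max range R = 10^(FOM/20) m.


At max range FOM = TL, so 20*log10(R) = 77.0
R = 10^(77.0/20) = 7079.46 m = 7.08 km

7.08 km


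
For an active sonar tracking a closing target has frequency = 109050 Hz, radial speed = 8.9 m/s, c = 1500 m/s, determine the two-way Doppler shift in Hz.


1294.06 Hz


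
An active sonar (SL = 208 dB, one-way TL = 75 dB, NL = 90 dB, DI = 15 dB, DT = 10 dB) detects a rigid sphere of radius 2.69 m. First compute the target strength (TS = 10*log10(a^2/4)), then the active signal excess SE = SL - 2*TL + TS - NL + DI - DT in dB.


Step 1: TS = 10*log10(2.69^2/4) = 2.57 dB
Step 2: SE = SL - 2*TL + TS - NL + DI - DT = 208 - 2*75 + (2.57) - 90 + 15 - 10 = -24.43

-24.43 dB


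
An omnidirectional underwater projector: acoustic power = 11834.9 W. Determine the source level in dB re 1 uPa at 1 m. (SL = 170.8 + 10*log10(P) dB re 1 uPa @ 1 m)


211.53 dB


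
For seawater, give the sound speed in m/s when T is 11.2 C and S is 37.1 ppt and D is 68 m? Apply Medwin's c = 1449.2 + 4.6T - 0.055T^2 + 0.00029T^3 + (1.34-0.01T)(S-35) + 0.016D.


1497.9 m/s


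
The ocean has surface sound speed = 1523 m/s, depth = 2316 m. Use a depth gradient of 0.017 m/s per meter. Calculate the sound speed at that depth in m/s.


c = 1523 + 0.017 * 2316 = 1562.372

1562.372 m/s


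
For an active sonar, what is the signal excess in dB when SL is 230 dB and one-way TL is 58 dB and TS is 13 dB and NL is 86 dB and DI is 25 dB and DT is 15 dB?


SE = SL - 2*TL + TS - NL + DI - DT = 230 - 2*58 + (13) - 86 + 25 - 15 = 51

51 dB


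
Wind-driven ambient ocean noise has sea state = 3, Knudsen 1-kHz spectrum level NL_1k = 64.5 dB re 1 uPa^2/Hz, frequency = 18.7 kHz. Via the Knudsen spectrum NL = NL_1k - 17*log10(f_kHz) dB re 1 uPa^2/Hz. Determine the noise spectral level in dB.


NL = NL_1k - 17*log10(f_kHz) = 64.5 - 17*log10(18.7) = 64.5 - (21.62) = 42.88

42.88 dB


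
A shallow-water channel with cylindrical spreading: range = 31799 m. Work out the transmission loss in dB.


45.02 dB


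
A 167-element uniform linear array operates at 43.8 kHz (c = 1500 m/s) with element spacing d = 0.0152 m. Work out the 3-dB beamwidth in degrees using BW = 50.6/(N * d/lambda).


0.68 deg


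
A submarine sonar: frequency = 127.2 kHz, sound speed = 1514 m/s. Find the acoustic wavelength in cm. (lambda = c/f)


lambda = c/f = 1514 / 127200 = 0.0119 m = 1.19 cm

1.19 cm


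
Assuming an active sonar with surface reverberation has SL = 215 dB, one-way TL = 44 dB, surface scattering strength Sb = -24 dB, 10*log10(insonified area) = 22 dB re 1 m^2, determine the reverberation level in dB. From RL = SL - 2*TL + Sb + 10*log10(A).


RL = SL - 2*TL + Sb + 10*log10(A) = 215 - 2*44 + (-24) + 22 = 125

125 dB


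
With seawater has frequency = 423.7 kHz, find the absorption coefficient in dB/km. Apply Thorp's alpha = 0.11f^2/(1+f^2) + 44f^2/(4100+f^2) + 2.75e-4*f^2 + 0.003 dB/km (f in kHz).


f^2 = 179521.69
alpha = 0.11*179521.69/(1+179521.69) + 44*179521.69/(4100+179521.69) + 2.75e-4*179521.69 + 0.003 = 92.499

92.499 dB/km


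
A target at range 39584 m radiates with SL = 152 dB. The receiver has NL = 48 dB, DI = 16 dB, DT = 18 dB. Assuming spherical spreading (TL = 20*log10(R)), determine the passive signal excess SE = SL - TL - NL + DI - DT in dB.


Step 1: TL = 20*log10(39584) = 91.95 dB
Step 2: SE = 152 - 91.95 - 48 + 16 - 18 = 10.05

10.05 dB


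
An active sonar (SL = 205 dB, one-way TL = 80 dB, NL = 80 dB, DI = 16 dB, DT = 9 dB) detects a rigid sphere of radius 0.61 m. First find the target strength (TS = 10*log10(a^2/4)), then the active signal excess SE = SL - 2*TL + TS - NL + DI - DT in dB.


Step 1: TS = 10*log10(0.61^2/4) = -10.31 dB
Step 2: SE = SL - 2*TL + TS - NL + DI - DT = 205 - 2*80 + (-10.31) - 80 + 16 - 9 = -38.31

-38.31 dB
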